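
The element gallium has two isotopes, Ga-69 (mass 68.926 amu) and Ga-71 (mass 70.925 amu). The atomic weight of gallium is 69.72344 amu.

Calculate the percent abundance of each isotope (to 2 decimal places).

Let x be the fractional abundance of Ga-69; then Ga-71 has abundance 1 − x.
68.926·x + 70.925·(1 − x) = 69.72344
(68.926 − 70.925)·x = 69.72344 − 70.925
x = -1.20156 / -1.999 = 0.60108 → 60.11% Ga-69, 39.89% Ga-71.

Ga-69: 60.11%, Ga-71: 39.89%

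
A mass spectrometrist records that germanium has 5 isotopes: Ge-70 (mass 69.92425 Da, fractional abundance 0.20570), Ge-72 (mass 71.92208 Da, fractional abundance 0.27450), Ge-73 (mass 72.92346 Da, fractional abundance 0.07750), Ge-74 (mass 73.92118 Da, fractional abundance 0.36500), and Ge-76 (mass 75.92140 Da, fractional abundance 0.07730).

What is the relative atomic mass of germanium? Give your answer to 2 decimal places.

Weight each isotope mass by its fractional abundance: 0.20570 × 69.92425 + 0.27450 × 71.92208 + 0.07750 × 72.92346 + 0.36500 × 73.92118 + 0.07730 × 75.92140
= 14.383418 + 19.742611 + 5.651568 + 26.981231 + 5.868724 = 72.627552 Da

72.63 Da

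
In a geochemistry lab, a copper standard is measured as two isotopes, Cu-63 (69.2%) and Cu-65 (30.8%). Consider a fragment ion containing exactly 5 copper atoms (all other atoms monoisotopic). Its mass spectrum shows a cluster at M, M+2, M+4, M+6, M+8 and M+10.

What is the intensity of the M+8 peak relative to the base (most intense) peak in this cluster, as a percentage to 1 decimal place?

(0.692 + 0.308)^5 gives M 0.1587, M+2 0.3531, M+4 0.3144, M+6 0.1399, M+8 0.0311, M+10 0.0028; the largest is M+2.
P(M+2) = C(5,1) × 0.692^4 × 0.308^1 = 5 × 0.22931073 × 0.3080 = 0.353139 (base)
P(M+8) = C(5,4) × 0.692^1 × 0.308^4 = 5 × 0.6920 × 0.00899918 = 0.031137
Relative intensity = 0.031137 / 0.353139 × 100 = 8.8

8.8%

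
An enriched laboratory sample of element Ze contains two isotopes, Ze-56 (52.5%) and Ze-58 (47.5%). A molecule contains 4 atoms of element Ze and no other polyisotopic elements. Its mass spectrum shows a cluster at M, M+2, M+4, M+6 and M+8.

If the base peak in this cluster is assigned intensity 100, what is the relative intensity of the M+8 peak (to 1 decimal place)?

Term probabilities: M 0.0760, M+2 0.2749, M+4 0.3731, M+6 0.2251, M+8 0.0509. Base peak = M+4.
P(M+4) = C(4,2) × 0.525^2 × 0.475^2 = 6 × 0.275625 × 0.225625 = 0.373127 (base)
P(M+8) = C(4,4) × 0.525^0 × 0.475^4 = 1 × 1.0000 × 0.05090664 = 0.050907
Relative intensity = 0.050907 / 0.373127 × 100 = 13.6

13.6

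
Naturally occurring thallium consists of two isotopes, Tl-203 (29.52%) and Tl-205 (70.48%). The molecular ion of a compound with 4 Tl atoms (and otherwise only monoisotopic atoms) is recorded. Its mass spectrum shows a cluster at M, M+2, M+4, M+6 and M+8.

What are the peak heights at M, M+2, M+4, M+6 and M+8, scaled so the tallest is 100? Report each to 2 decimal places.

1.84 : 17.54 : 62.83 : 100.00 : 59.69

The 4 Tl atoms are independent, so intensities follow the terms of (0.2952 + 0.7048)^4.
P(M) = 0.2952^4 = 0.007594
P(M+2) = 4 × 0.2952^3 × 0.7048^1 = 0.072523
P(M+4) = 6 × 0.2952^2 × 0.7048^2 = 0.259726
P(M+6) = 4 × 0.2952^1 × 0.7048^3 = 0.413403
P(M+8) = 0.7048^4 = 0.246754
The M+6 peak is largest (0.413403); scaling to 100 gives 1.84 : 17.54 : 62.83 : 100.00 : 59.69.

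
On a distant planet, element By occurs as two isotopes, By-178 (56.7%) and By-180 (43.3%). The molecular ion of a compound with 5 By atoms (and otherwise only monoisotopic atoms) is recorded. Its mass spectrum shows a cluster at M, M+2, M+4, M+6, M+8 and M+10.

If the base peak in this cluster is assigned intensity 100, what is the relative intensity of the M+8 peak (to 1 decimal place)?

Binomial terms of (0.567 + 0.433)^5: M 0.0586, M+2 0.2238, M+4 0.3418, M+6 0.2610, M+8 0.0997, M+10 0.0152 → M+4 is the base peak.
P(M+4) = C(5,2) × 0.567^3 × 0.433^2 = 10 × 0.18228426 × 0.187489 = 0.341763 (base)
P(M+8) = C(5,4) × 0.567^1 × 0.433^4 = 5 × 0.5670 × 0.03515213 = 0.099656
Relative intensity = 0.099656 / 0.341763 × 100 = 29.2

29.2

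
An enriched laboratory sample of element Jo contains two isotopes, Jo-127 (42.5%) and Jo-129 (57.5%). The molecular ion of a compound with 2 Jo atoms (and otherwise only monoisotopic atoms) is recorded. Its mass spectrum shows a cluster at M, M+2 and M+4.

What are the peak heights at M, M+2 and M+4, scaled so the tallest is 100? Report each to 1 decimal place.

Each Jo atom is independently Jo-127 (p = 0.425) or Jo-129 (q = 0.575); the cluster is the binomial expansion (p + q)^2.
P(M) = 0.425^2 = 0.180625
P(M+2) = 2 × 0.425^1 × 0.575^1 = 0.488750
P(M+4) = 0.575^2 = 0.330625
The M+2 peak is largest (0.488750); scaling to 100 gives 37.0 : 100.0 : 67.6.

37.0 : 100.0 : 67.6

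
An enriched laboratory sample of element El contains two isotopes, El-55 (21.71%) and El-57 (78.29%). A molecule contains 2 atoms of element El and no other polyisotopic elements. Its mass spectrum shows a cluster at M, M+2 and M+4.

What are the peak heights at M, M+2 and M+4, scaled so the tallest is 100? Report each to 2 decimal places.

7.69 : 55.46 : 100.00

Each El atom is independently El-55 (p = 0.2171) or El-57 (q = 0.7829); the cluster is the binomial expansion (p + q)^2.
P(M) = 0.2171^2 = 0.047132
P(M+2) = 2 × 0.2171^1 × 0.7829^1 = 0.339935
P(M+4) = 0.7829^2 = 0.612932
The M+4 peak is largest (0.612932); scaling to 100 gives 7.69 : 55.46 : 100.00.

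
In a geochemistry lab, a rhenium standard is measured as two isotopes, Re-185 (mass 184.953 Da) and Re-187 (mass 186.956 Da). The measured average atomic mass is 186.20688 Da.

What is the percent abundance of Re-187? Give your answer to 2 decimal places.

With x = fraction of Re-185 (so Re-187 is 1 − x):
184.953·x + 186.956·(1 − x) = 186.20688
(184.953 − 186.956)·x = 186.20688 − 186.956
x = -0.74912 / -2.003 = 0.37400 → 37.40% Re-185, 62.60% Re-187.

62.60%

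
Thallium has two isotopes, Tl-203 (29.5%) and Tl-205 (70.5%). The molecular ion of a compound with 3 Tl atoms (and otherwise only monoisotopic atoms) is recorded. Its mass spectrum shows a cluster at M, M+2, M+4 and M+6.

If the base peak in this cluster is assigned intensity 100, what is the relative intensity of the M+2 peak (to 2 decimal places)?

41.84

(0.295 + 0.705)^3 gives M 0.0257, M+2 0.1841, M+4 0.4399, M+6 0.3504; the largest is M+4.
P(M+4) = C(3,2) × 0.295^1 × 0.705^2 = 3 × 0.2950 × 0.497025 = 0.439867 (base)
P(M+2) = C(3,1) × 0.295^2 × 0.705^1 = 3 × 0.087025 × 0.7050 = 0.184058
Relative intensity = 0.184058 / 0.439867 × 100 = 41.84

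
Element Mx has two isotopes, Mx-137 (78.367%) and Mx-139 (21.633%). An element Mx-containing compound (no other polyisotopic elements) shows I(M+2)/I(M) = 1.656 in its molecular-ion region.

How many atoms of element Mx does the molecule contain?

6

With n Mx atoms, P(M+2)/P(M) = C(n,1)·p^(n−1)q / p^n = n·q/p = n · 0.21633/0.78367.
n = 1.656 × 0.78367/0.21633 = 6.00 ≈ 6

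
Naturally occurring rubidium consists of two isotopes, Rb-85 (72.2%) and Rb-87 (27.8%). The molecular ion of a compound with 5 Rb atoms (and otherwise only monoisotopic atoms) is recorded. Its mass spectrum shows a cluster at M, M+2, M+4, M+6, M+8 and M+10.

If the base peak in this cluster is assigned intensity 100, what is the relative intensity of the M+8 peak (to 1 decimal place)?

Term probabilities: M 0.1962, M+2 0.3777, M+4 0.2909, M+6 0.1120, M+8 0.0216, M+10 0.0017. Base peak = M+2.
P(M+2) = C(5,1) × 0.722^4 × 0.278^1 = 5 × 0.27173701 × 0.2780 = 0.377714 (base)
P(M+8) = C(5,4) × 0.722^1 × 0.278^4 = 5 × 0.7220 × 0.00597282 = 0.021562
Relative intensity = 0.021562 / 0.377714 × 100 = 5.7

5.7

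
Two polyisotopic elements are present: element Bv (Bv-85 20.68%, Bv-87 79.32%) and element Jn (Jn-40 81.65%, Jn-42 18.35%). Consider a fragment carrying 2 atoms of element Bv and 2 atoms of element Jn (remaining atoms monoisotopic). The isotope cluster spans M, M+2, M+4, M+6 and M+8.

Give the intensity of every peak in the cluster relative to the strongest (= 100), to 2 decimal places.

Element Bv pattern (n=2): 0.04276624 : 0.32806752 : 0.62916624
Element Jn pattern (n=2): 0.66667225 : 0.2996555 : 0.03367225
Convolve the two distributions (both contribute in 2-u steps):
  M: 0.04276624×0.66667225 = 0.028511
  M+2: 0.04276624×0.2996555 + 0.32806752×0.66667225 = 0.231529
  M+4: 0.04276624×0.03367225 + 0.32806752×0.2996555 + 0.62916624×0.66667225 = 0.519195
  M+6: 0.32806752×0.03367225 + 0.62916624×0.2996555 = 0.199580
  M+8: 0.62916624×0.03367225 = 0.021185
Scale to base peak (0.519195) = 100: 5.49 : 44.59 : 100.00 : 38.44 : 4.08

5.49 : 44.59 : 100.00 : 38.44 : 4.08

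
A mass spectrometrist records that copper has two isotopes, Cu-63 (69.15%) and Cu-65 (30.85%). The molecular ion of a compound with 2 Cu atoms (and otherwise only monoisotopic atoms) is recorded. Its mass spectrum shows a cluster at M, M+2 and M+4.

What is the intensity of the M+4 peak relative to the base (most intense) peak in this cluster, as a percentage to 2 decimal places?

19.90%

Term probabilities: M 0.4782, M+2 0.4267, M+4 0.0952. Base peak = M.
P(M) = C(2,0) × 0.6915^2 × 0.3085^0 = 1 × 0.47817225 × 1.0000 = 0.478172 (base)
P(M+4) = C(2,2) × 0.6915^0 × 0.3085^2 = 1 × 1.0000 × 0.09517225 = 0.095172
Relative intensity = 0.095172 / 0.478172 × 100 = 19.90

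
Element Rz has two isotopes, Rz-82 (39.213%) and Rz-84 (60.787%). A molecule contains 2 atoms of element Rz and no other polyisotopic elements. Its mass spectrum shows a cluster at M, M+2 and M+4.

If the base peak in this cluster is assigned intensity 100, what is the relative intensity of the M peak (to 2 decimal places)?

32.25

(0.39213 + 0.60787)^2 gives M 0.1538, M+2 0.4767, M+4 0.3695; the largest is M+2.
P(M+2) = C(2,1) × 0.39213^1 × 0.60787^1 = 2 × 0.39213 × 0.60787 = 0.476728 (base)
P(M) = C(2,0) × 0.39213^2 × 0.60787^0 = 1 × 0.15376594 × 1.0000 = 0.153766
Relative intensity = 0.153766 / 0.476728 × 100 = 32.25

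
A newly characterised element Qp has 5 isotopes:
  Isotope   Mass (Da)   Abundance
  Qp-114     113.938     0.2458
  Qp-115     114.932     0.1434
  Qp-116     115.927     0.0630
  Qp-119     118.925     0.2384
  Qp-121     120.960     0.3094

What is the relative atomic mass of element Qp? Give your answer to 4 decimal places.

The abundance-weighted mean is 0.2458 × 113.938 + 0.1434 × 114.932 + 0.0630 × 115.927 + 0.2384 × 118.925 + 0.3094 × 120.960
= 28.00596 + 16.48125 + 7.30340 + 28.35172 + 37.42502 = 117.56735 Da

117.5674 Da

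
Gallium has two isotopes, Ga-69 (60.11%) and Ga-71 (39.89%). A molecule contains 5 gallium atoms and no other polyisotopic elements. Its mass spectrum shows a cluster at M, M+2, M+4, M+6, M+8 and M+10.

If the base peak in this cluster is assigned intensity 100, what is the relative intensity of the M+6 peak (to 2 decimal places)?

Binomial terms of (0.6011 + 0.3989)^5: M 0.0785, M+2 0.2604, M+4 0.3456, M+6 0.2293, M+8 0.0761, M+10 0.0101 → M+4 is the base peak.
P(M+4) = C(5,2) × 0.6011^3 × 0.3989^2 = 10 × 0.21719018 × 0.15912121 = 0.345596 (base)
P(M+6) = C(5,3) × 0.6011^2 × 0.3989^3 = 10 × 0.36132121 × 0.06347345 = 0.229343
Relative intensity = 0.229343 / 0.345596 × 100 = 66.36

66.36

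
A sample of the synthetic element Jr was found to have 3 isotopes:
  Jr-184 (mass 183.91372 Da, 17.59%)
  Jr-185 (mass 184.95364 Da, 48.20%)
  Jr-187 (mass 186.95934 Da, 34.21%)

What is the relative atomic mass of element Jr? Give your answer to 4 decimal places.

185.4569 Da

Weight each isotope mass by its fractional abundance: 0.1759 × 183.91372 + 0.4820 × 184.95364 + 0.3421 × 186.95934
= 32.350423 + 89.147654 + 63.958790 = 185.456867 Da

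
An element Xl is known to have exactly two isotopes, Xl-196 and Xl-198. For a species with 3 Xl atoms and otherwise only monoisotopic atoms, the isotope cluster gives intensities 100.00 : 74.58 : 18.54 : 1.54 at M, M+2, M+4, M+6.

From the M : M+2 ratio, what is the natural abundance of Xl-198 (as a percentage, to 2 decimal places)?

19.91%

If p is the fraction of Xl that is Xl-196, then I(M+2)/I(M) = [C(3,1)·p^2·(1−p)] / p^3 = 3·(1−p)/p = 74.58/100.00 = 0.7458
(1−p)/p = 0.7458/3 = 0.2486  ⇒  p = 1/(1 + 0.2486) = 0.8009
Xl-196: 80.09%, Xl-198: 19.91%.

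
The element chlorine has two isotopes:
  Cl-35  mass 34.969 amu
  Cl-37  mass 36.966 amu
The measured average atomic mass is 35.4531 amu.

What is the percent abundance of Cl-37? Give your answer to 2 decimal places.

With x = fraction of Cl-35 (so Cl-37 is 1 − x):
34.969·x + 36.966·(1 − x) = 35.4531
(34.969 − 36.966)·x = 35.4531 − 36.966
x = -1.5129 / -1.997 = 0.75759 → 75.76% Cl-35, 24.24% Cl-37.

24.24%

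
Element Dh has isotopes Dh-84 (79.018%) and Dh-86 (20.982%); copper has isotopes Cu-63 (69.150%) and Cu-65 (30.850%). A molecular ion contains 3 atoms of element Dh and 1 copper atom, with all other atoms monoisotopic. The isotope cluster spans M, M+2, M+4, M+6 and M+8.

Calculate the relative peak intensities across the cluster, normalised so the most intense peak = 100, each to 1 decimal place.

Element Dh pattern (n=3): 0.49337609 : 0.39302502 : 0.10436168 : 0.00923721
Copper pattern (n=1): 0.6915 : 0.3085
Convolve the two distributions (both contribute in 2-u steps):
  M: 0.49337609×0.6915 = 0.341170
  M+2: 0.49337609×0.3085 + 0.39302502×0.6915 = 0.423983
  M+4: 0.39302502×0.3085 + 0.10436168×0.6915 = 0.193414
  M+6: 0.10436168×0.3085 + 0.00923721×0.6915 = 0.038583
  M+8: 0.00923721×0.3085 = 0.002850
Scale to base peak (0.423983) = 100: 80.5 : 100.0 : 45.6 : 9.1 : 0.7

80.5 : 100.0 : 45.6 : 9.1 : 0.7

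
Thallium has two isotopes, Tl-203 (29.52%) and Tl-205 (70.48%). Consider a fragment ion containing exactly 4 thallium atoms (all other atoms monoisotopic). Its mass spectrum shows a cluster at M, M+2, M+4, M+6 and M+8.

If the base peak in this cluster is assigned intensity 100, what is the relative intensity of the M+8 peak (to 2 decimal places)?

(0.2952 + 0.7048)^4 gives M 0.0076, M+2 0.0725, M+4 0.2597, M+6 0.4134, M+8 0.2468; the largest is M+6.
P(M+6) = C(4,3) × 0.2952^1 × 0.7048^3 = 4 × 0.2952 × 0.35010449 = 0.413403 (base)
P(M+8) = C(4,4) × 0.2952^0 × 0.7048^4 = 1 × 1.0000 × 0.24675365 = 0.246754
Relative intensity = 0.246754 / 0.413403 × 100 = 59.69

59.69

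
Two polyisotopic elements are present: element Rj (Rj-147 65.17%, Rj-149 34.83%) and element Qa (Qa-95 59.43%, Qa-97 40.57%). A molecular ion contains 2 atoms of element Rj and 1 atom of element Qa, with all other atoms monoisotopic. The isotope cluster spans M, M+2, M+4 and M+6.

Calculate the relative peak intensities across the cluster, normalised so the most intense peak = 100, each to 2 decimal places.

57.09 : 100.00 : 57.97 : 11.13

Element Rj pattern (n=2): 0.42471289 : 0.45397422 : 0.12131289
Element Qa pattern (n=1): 0.5943 : 0.4057
Convolve the two distributions (both contribute in 2-u steps):
  M: 0.42471289×0.5943 = 0.252407
  M+2: 0.42471289×0.4057 + 0.45397422×0.5943 = 0.442103
  M+4: 0.45397422×0.4057 + 0.12131289×0.5943 = 0.256274
  M+6: 0.12131289×0.4057 = 0.049217
Scale to base peak (0.442103) = 100: 57.09 : 100.00 : 57.97 : 11.13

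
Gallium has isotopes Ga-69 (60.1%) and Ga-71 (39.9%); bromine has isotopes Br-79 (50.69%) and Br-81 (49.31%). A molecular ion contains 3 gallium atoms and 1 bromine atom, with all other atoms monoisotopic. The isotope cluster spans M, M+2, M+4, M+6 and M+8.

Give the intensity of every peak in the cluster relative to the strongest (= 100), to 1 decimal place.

30.7 : 90.9 : 100.0 : 48.4 : 8.7

Gallium pattern (n=3): 0.2170818 : 0.4323576 : 0.2870394 : 0.0635212
Bromine pattern (n=1): 0.5069 : 0.4931
Convolve the two distributions (both contribute in 2-u steps):
  M: 0.2170818×0.5069 = 0.110039
  M+2: 0.2170818×0.4931 + 0.4323576×0.5069 = 0.326205
  M+4: 0.4323576×0.4931 + 0.2870394×0.5069 = 0.358696
  M+6: 0.2870394×0.4931 + 0.0635212×0.5069 = 0.173738
  M+8: 0.0635212×0.4931 = 0.031322
Scale to base peak (0.358696) = 100: 30.7 : 90.9 : 100.0 : 48.4 : 8.7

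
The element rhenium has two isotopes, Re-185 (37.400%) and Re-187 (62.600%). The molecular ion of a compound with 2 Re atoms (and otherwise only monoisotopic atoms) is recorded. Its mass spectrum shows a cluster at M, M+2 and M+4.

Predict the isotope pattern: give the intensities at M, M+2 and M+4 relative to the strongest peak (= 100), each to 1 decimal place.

29.9 : 100.0 : 83.7

Each Re atom is independently Re-185 (p = 0.37400) or Re-187 (q = 0.62600); the cluster is the binomial expansion (p + q)^2.
P(M) = 0.37400^2 = 0.139876
P(M+2) = 2 × 0.37400^1 × 0.62600^1 = 0.468248
P(M+4) = 0.62600^2 = 0.391876
The M+2 peak is largest (0.468248); scaling to 100 gives 29.9 : 100.0 : 83.7.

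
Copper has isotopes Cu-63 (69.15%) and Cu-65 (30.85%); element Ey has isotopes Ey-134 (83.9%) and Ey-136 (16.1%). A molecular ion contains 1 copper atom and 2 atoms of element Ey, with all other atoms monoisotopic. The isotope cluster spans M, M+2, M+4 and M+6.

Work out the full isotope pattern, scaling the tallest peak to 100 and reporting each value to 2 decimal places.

Copper pattern (n=1): 0.6915 : 0.3085
Element Ey pattern (n=2): 0.703921 : 0.270158 : 0.025921
Convolve the two distributions (both contribute in 2-u steps):
  M: 0.6915×0.703921 = 0.486761
  M+2: 0.6915×0.270158 + 0.3085×0.703921 = 0.403974
  M+4: 0.6915×0.025921 + 0.3085×0.270158 = 0.101268
  M+6: 0.3085×0.025921 = 0.007997
Scale to base peak (0.486761) = 100: 100.00 : 82.99 : 20.80 : 1.64

100.00 : 82.99 : 20.80 : 1.64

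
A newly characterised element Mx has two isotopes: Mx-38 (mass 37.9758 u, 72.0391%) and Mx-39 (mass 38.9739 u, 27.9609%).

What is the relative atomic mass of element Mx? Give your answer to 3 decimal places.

38.255 u

Average mass = Σ (abundance × isotope mass) = 0.720391 × 37.9758 + 0.279609 × 38.9739
= 27.35742 + 10.89745 = 38.25487 u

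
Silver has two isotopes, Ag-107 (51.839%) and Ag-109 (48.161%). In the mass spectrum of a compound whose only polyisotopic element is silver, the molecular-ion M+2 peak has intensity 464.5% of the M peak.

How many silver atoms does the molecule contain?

For n independent Ag atoms, I(M+2)/I(M) = n · (abundance Ag-109) / (abundance Ag-107) = n · 0.48161/0.51839.
n = 4.645 × 0.51839/0.48161 = 5.00 ≈ 5

5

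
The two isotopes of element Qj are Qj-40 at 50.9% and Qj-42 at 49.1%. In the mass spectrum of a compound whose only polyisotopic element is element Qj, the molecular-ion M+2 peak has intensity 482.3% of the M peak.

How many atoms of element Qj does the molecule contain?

5

With n Qj atoms, P(M+2)/P(M) = C(n,1)·p^(n−1)q / p^n = n·q/p = n · 0.491/0.509.
n = 4.823 × 0.509/0.491 = 5.00 ≈ 5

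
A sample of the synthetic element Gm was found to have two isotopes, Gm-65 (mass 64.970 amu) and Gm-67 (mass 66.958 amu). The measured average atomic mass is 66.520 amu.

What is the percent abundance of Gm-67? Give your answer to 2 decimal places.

With x = fraction of Gm-65 (so Gm-67 is 1 − x):
64.970·x + 66.958·(1 − x) = 66.520
(64.970 − 66.958)·x = 66.520 − 66.958
x = -0.438 / -1.988 = 0.22032 → 22.03% Gm-65, 77.97% Gm-67.

77.97%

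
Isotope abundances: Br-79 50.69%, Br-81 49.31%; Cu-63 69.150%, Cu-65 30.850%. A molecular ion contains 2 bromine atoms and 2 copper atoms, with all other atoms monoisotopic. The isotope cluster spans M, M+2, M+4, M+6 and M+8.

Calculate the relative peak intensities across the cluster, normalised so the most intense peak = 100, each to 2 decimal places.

34.71 : 98.49 : 100.00 : 42.74 : 6.54

Bromine pattern (n=2): 0.25694761 : 0.49990478 : 0.24314761
Copper pattern (n=2): 0.47817225 : 0.4266555 : 0.09517225
Convolve the two distributions (both contribute in 2-u steps):
  M: 0.25694761×0.47817225 = 0.122865
  M+2: 0.25694761×0.4266555 + 0.49990478×0.47817225 = 0.348669
  M+4: 0.25694761×0.09517225 + 0.49990478×0.4266555 + 0.24314761×0.47817225 = 0.354008
  M+6: 0.49990478×0.09517225 + 0.24314761×0.4266555 = 0.151317
  M+8: 0.24314761×0.09517225 = 0.023141
Scale to base peak (0.354008) = 100: 34.71 : 98.49 : 100.00 : 42.74 : 6.54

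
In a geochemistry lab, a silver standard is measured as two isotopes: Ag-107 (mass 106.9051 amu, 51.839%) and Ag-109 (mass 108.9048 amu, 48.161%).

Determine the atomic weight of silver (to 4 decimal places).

Weight each isotope mass by its fractional abundance: 0.51839 × 106.9051 + 0.48161 × 108.9048
= 55.41853 + 52.44964 = 107.86817 amu

107.8682 amu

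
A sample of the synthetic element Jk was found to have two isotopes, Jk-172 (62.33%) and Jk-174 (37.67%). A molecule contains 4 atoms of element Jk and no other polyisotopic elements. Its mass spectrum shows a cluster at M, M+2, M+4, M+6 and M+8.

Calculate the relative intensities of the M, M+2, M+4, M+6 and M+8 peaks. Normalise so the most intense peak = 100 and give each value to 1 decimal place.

The 4 Jk atoms are independent, so intensities follow the terms of (0.6233 + 0.3767)^4.
P(M) = 0.6233^4 = 0.150934
P(M+2) = 4 × 0.6233^3 × 0.3767^1 = 0.364877
P(M+4) = 6 × 0.6233^2 × 0.3767^2 = 0.330778
P(M+6) = 4 × 0.6233^1 × 0.3767^3 = 0.133274
P(M+8) = 0.3767^4 = 0.020136
The M+2 peak is largest (0.364877); scaling to 100 gives 41.4 : 100.0 : 90.7 : 36.5 : 5.5.

41.4 : 100.0 : 90.7 : 36.5 : 5.5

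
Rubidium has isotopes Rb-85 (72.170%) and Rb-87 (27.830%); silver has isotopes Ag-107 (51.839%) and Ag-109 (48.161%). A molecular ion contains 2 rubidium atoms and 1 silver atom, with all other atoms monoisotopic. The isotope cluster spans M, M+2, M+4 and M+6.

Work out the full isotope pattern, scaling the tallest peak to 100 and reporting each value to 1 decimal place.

58.8 : 100.0 : 50.9 : 8.1

Rubidium pattern (n=2): 0.52085089 : 0.40169822 : 0.07745089
Silver pattern (n=1): 0.51839 : 0.48161
Convolve the two distributions (both contribute in 2-u steps):
  M: 0.52085089×0.51839 = 0.270004
  M+2: 0.52085089×0.48161 + 0.40169822×0.51839 = 0.459083
  M+4: 0.40169822×0.48161 + 0.07745089×0.51839 = 0.233612
  M+6: 0.07745089×0.48161 = 0.037301
Scale to base peak (0.459083) = 100: 58.8 : 100.0 : 50.9 : 8.1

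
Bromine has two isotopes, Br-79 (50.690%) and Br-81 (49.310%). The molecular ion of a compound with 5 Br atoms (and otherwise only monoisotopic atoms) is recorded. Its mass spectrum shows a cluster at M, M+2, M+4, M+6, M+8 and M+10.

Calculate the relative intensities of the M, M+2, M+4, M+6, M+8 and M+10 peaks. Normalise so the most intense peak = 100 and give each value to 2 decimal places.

10.57 : 51.40 : 100.00 : 97.28 : 47.31 : 9.21

Expanding (0.50690 + 0.49310)^5:
P(M) = 0.50690^5 = 0.033467
P(M+2) = 5 × 0.50690^4 × 0.49310^1 = 0.162777
P(M+4) = 10 × 0.50690^3 × 0.49310^2 = 0.316692
P(M+6) = 10 × 0.50690^2 × 0.49310^3 = 0.308070
P(M+8) = 5 × 0.50690^1 × 0.49310^4 = 0.149842
P(M+10) = 0.49310^5 = 0.029152
The M+4 peak is largest (0.316692); scaling to 100 gives 10.57 : 51.40 : 100.00 : 97.28 : 47.31 : 9.21.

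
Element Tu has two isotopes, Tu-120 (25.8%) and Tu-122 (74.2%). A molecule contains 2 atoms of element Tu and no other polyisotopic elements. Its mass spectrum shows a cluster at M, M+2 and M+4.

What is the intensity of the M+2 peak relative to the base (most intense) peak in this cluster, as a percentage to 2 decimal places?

(0.258 + 0.742)^2 gives M 0.0666, M+2 0.3829, M+4 0.5506; the largest is M+4.
P(M+4) = C(2,2) × 0.258^0 × 0.742^2 = 1 × 1.0000 × 0.550564 = 0.550564 (base)
P(M+2) = C(2,1) × 0.258^1 × 0.742^1 = 2 × 0.2580 × 0.7420 = 0.382872
Relative intensity = 0.382872 / 0.550564 × 100 = 69.54

69.54%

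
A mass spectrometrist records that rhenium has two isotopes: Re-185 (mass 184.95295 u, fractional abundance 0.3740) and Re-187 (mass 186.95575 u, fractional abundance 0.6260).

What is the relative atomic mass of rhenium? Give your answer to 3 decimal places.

The abundance-weighted mean is 0.3740 × 184.95295 + 0.6260 × 186.95575
= 69.172403 + 117.034300 = 186.206703 u

186.207 u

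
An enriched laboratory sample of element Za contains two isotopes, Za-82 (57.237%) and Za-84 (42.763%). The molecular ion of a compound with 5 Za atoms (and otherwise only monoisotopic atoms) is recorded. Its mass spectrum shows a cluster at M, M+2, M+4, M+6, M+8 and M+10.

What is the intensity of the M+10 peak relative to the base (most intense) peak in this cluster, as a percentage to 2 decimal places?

Term probabilities: M 0.0614, M+2 0.2295, M+4 0.3429, M+6 0.2562, M+8 0.0957, M+10 0.0143. Base peak = M+4.
P(M+4) = C(5,2) × 0.57237^3 × 0.42763^2 = 10 × 0.18751266 × 0.18286742 = 0.342900 (base)
P(M+10) = C(5,5) × 0.57237^0 × 0.42763^5 = 1 × 1.0000 × 0.01430016 = 0.014300
Relative intensity = 0.014300 / 0.342900 × 100 = 4.17

4.17%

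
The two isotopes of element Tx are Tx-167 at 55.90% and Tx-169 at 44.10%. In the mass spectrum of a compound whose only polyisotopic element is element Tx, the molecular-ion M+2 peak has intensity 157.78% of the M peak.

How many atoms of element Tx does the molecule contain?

The M+2/M ratio from n Tx atoms is n · q/p = n · 0.4410/0.5590.
n = 1.5778 × 0.5590/0.4410 = 2.00 ≈ 2

2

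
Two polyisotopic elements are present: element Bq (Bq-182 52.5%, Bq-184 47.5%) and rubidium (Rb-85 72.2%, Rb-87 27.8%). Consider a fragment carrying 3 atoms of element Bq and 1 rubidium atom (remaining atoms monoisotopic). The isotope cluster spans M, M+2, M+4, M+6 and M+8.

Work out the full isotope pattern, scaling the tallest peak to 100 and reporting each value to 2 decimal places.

Element Bq pattern (n=3): 0.14470313 : 0.39276563 : 0.35535938 : 0.10717187
Rubidium pattern (n=1): 0.7220 : 0.2780
Convolve the two distributions (both contribute in 2-u steps):
  M: 0.14470313×0.7220 = 0.104476
  M+2: 0.14470313×0.2780 + 0.39276563×0.7220 = 0.323804
  M+4: 0.39276563×0.2780 + 0.35535938×0.7220 = 0.365758
  M+6: 0.35535938×0.2780 + 0.10717187×0.7220 = 0.176168
  M+8: 0.10717187×0.2780 = 0.029794
Scale to base peak (0.365758) = 100: 28.56 : 88.53 : 100.00 : 48.17 : 8.15

28.56 : 88.53 : 100.00 : 48.17 : 8.15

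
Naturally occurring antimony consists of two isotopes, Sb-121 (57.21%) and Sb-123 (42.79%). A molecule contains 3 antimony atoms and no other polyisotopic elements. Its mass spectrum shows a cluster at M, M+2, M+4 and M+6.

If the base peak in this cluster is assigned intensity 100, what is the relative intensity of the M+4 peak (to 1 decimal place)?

74.8

(0.5721 + 0.4279)^3 gives M 0.1872, M+2 0.4202, M+4 0.3143, M+6 0.0783; the largest is M+2.
P(M+2) = C(3,1) × 0.5721^2 × 0.4279^1 = 3 × 0.32729841 × 0.4279 = 0.420153 (base)
P(M+4) = C(3,2) × 0.5721^1 × 0.4279^2 = 3 × 0.5721 × 0.18309841 = 0.314252
Relative intensity = 0.314252 / 0.420153 × 100 = 74.8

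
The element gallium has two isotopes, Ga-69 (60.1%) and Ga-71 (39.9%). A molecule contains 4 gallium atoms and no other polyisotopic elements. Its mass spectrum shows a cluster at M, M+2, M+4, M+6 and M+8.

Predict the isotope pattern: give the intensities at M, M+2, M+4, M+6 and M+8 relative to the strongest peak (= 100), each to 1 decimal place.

Expanding (0.601 + 0.399)^4:
P(M) = 0.601^4 = 0.130466
P(M+2) = 4 × 0.601^3 × 0.399^1 = 0.346463
P(M+4) = 6 × 0.601^2 × 0.399^2 = 0.345021
P(M+6) = 4 × 0.601^1 × 0.399^3 = 0.152705
P(M+8) = 0.399^4 = 0.025345
The M+2 peak is largest (0.346463); scaling to 100 gives 37.7 : 100.0 : 99.6 : 44.1 : 7.3.

37.7 : 100.0 : 99.6 : 44.1 : 7.3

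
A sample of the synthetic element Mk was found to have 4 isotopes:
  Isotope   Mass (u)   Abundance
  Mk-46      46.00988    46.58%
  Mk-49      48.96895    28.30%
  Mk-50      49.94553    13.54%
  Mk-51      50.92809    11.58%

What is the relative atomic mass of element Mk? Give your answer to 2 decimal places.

Weight each isotope mass by its fractional abundance: 0.4658 × 46.00988 + 0.2830 × 48.96895 + 0.1354 × 49.94553 + 0.1158 × 50.92809
= 21.431402 + 13.858213 + 6.762625 + 5.897473 = 47.949713 u

47.95 u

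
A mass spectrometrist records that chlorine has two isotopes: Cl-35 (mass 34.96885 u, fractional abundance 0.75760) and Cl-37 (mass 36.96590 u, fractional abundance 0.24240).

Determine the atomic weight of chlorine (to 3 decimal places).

35.453 u

Weight each isotope mass by its fractional abundance: 0.75760 × 34.96885 + 0.24240 × 36.96590
= 26.492401 + 8.960534 = 35.452935 u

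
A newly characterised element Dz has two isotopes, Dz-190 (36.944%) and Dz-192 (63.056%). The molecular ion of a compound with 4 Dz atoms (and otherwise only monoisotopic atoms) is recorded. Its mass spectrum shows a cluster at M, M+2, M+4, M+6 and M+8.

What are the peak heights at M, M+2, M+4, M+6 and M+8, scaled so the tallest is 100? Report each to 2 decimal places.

Expanding (0.36944 + 0.63056)^4:
P(M) = 0.36944^4 = 0.018628
P(M+2) = 4 × 0.36944^3 × 0.63056^1 = 0.127180
P(M+4) = 6 × 0.36944^2 × 0.63056^2 = 0.325606
P(M+6) = 4 × 0.36944^1 × 0.63056^3 = 0.370496
P(M+8) = 0.63056^4 = 0.158090
The M+6 peak is largest (0.370496); scaling to 100 gives 5.03 : 34.33 : 87.88 : 100.00 : 42.67.

5.03 : 34.33 : 87.88 : 100.00 : 42.67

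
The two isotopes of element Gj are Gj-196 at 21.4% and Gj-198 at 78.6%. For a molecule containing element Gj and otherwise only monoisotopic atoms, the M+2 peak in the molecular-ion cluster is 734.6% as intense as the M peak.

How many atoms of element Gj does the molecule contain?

2

With n Gj atoms, P(M+2)/P(M) = C(n,1)·p^(n−1)q / p^n = n·q/p = n · 0.786/0.214.
n = 7.346 × 0.214/0.786 = 2.00 ≈ 2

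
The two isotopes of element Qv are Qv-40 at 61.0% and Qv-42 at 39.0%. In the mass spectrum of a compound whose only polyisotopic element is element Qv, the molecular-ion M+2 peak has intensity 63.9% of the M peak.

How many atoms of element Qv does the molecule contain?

1

The M+2/M ratio from n Qv atoms is n · q/p = n · 0.390/0.610.
n = 0.639 × 0.610/0.390 = 1.00 ≈ 1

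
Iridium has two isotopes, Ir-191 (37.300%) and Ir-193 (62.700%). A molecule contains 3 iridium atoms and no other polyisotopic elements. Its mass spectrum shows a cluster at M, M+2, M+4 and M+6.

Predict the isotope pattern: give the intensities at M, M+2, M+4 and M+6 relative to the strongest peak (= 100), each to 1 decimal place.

Expanding (0.37300 + 0.62700)^3:
P(M) = 0.37300^3 = 0.051895
P(M+2) = 3 × 0.37300^2 × 0.62700^1 = 0.261702
P(M+4) = 3 × 0.37300^1 × 0.62700^2 = 0.439911
P(M+6) = 0.62700^3 = 0.246492
The M+4 peak is largest (0.439911); scaling to 100 gives 11.8 : 59.5 : 100.0 : 56.0.

11.8 : 59.5 : 100.0 : 56.0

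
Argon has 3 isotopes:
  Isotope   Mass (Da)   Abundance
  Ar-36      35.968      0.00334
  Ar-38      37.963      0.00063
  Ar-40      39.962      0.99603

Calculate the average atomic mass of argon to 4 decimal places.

39.9474 Da

The abundance-weighted mean is 0.00334 × 35.968 + 0.00063 × 37.963 + 0.99603 × 39.962
= 0.12013 + 0.02392 + 39.80335 = 39.94740 Da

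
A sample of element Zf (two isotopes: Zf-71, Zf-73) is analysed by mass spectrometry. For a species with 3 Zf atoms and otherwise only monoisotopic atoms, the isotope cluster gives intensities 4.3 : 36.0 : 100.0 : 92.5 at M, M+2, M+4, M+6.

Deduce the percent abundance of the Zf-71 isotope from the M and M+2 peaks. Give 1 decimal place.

26.4%

If p is the fraction of Zf that is Zf-71, then I(M+2)/I(M) = [C(3,1)·p^2·(1−p)] / p^3 = 3·(1−p)/p = 36.0/4.3 = 8.3721
(1−p)/p = 8.3721/3 = 2.7907  ⇒  p = 1/(1 + 2.7907) = 0.2638
Zf-71: 26.4%, Zf-73: 73.6%.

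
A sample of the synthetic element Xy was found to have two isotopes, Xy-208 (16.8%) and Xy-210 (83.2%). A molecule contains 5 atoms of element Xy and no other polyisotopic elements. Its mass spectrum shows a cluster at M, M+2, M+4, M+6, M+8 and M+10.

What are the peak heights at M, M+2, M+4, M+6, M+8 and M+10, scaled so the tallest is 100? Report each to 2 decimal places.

0.03 : 0.82 : 8.15 : 40.38 : 100.00 : 99.05

Expanding (0.168 + 0.832)^5:
P(M) = 0.168^5 = 0.000134
P(M+2) = 5 × 0.168^4 × 0.832^1 = 0.003314
P(M+4) = 10 × 0.168^3 × 0.832^2 = 0.032823
P(M+6) = 10 × 0.168^2 × 0.832^3 = 0.162551
P(M+8) = 5 × 0.168^1 × 0.832^4 = 0.402506
P(M+10) = 0.832^5 = 0.398673
The M+8 peak is largest (0.402506); scaling to 100 gives 0.03 : 0.82 : 8.15 : 40.38 : 100.00 : 99.05.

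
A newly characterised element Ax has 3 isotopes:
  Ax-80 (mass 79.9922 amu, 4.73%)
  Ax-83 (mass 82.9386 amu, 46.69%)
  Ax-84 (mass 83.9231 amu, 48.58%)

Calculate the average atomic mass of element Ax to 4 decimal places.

Weight each isotope mass by its fractional abundance: 0.0473 × 79.9922 + 0.4669 × 82.9386 + 0.4858 × 83.9231
= 3.78363 + 38.72403 + 40.76984 = 83.27750 amu

83.2775 amu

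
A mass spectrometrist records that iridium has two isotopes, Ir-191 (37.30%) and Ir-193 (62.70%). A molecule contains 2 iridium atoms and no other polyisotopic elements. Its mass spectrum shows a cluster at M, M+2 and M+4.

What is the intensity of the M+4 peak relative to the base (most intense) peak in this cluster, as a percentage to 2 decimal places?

84.05%

Term probabilities: M 0.1391, M+2 0.4677, M+4 0.3931. Base peak = M+2.
P(M+2) = C(2,1) × 0.3730^1 × 0.6270^1 = 2 × 0.3730 × 0.6270 = 0.467742 (base)
P(M+4) = C(2,2) × 0.3730^0 × 0.6270^2 = 1 × 1.0000 × 0.393129 = 0.393129
Relative intensity = 0.393129 / 0.467742 × 100 = 84.05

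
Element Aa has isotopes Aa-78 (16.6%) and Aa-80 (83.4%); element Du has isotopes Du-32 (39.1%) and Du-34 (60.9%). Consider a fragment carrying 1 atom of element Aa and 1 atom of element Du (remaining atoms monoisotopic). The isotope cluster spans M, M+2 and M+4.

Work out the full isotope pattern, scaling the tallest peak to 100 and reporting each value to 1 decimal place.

12.8 : 84.1 : 100.0

Element Aa pattern (n=1): 0.1660 : 0.8340
Element Du pattern (n=1): 0.3910 : 0.6090
Convolve the two distributions (both contribute in 2-u steps):
  M: 0.1660×0.3910 = 0.064906
  M+2: 0.1660×0.6090 + 0.8340×0.3910 = 0.427188
  M+4: 0.8340×0.6090 = 0.507906
Scale to base peak (0.507906) = 100: 12.8 : 84.1 : 100.0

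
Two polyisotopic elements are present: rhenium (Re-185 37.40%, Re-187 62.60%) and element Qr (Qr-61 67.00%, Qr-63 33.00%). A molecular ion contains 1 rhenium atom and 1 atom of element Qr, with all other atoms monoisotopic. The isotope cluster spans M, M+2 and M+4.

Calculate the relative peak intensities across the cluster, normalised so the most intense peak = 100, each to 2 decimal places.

46.16 : 100.00 : 38.06

Rhenium pattern (n=1): 0.3740 : 0.6260
Element Qr pattern (n=1): 0.6700 : 0.3300
Convolve the two distributions (both contribute in 2-u steps):
  M: 0.3740×0.6700 = 0.250580
  M+2: 0.3740×0.3300 + 0.6260×0.6700 = 0.542840
  M+4: 0.6260×0.3300 = 0.206580
Scale to base peak (0.542840) = 100: 46.16 : 100.00 : 38.06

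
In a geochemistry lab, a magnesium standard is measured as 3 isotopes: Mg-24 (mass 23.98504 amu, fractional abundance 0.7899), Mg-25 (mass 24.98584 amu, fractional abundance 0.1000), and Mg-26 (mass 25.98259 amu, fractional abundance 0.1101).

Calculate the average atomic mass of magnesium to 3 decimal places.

24.305 amu

Ar = Σ fᵢ·mᵢ = 0.7899 × 23.98504 + 0.1000 × 24.98584 + 0.1101 × 25.98259
= 18.945783 + 2.498584 + 2.860683 = 24.305050 amu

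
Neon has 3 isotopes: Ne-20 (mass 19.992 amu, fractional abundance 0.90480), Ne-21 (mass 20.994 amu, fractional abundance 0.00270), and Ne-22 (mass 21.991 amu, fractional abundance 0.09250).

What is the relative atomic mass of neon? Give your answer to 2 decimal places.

The abundance-weighted mean is 0.90480 × 19.992 + 0.00270 × 20.994 + 0.09250 × 21.991
= 18.0888 + 0.0567 + 2.0342 = 20.1797 amu

20.18 amu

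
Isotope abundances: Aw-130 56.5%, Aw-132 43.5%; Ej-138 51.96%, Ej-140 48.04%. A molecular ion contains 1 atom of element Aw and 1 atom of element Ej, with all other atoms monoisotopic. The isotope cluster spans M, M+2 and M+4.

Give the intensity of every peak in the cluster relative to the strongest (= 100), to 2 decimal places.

Element Aw pattern (n=1): 0.5650 : 0.4350
Element Ej pattern (n=1): 0.5196 : 0.4804
Convolve the two distributions (both contribute in 2-u steps):
  M: 0.5650×0.5196 = 0.293574
  M+2: 0.5650×0.4804 + 0.4350×0.5196 = 0.497452
  M+4: 0.4350×0.4804 = 0.208974
Scale to base peak (0.497452) = 100: 59.02 : 100.00 : 42.01

59.02 : 100.00 : 42.01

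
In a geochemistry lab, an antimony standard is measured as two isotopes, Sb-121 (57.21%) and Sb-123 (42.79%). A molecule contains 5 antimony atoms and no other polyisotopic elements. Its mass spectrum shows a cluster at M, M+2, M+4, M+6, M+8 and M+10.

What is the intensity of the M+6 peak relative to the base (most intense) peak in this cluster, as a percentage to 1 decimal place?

Term probabilities: M 0.0613, M+2 0.2292, M+4 0.3428, M+6 0.2564, M+8 0.0959, M+10 0.0143. Base peak = M+4.
P(M+4) = C(5,2) × 0.5721^3 × 0.4279^2 = 10 × 0.18724742 × 0.18309841 = 0.342847 (base)
P(M+6) = C(5,3) × 0.5721^2 × 0.4279^3 = 10 × 0.32729841 × 0.07834781 = 0.256431
Relative intensity = 0.256431 / 0.342847 × 100 = 74.8

74.8%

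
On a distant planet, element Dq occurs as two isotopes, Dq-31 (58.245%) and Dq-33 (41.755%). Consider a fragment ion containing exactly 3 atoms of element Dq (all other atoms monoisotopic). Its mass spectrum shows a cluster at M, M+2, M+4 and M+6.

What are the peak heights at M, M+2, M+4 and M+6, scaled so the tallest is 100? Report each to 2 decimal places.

The 3 Dq atoms are independent, so intensities follow the terms of (0.58245 + 0.41755)^3.
P(M) = 0.58245^3 = 0.197595
P(M+2) = 3 × 0.58245^2 × 0.41755^1 = 0.424959
P(M+4) = 3 × 0.58245^1 × 0.41755^2 = 0.304647
P(M+6) = 0.41755^3 = 0.072799
The M+2 peak is largest (0.424959); scaling to 100 gives 46.50 : 100.00 : 71.69 : 17.13.

46.50 : 100.00 : 71.69 : 17.13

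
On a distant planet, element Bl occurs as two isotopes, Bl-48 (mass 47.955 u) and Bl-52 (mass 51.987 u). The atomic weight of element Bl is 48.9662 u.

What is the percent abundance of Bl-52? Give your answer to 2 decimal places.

Let x be the fractional abundance of Bl-48; then Bl-52 has abundance 1 − x.
47.955·x + 51.987·(1 − x) = 48.9662
(47.955 − 51.987)·x = 48.9662 − 51.987
x = -3.0208 / -4.032 = 0.74921 → 74.92% Bl-48, 25.08% Bl-52.

25.08%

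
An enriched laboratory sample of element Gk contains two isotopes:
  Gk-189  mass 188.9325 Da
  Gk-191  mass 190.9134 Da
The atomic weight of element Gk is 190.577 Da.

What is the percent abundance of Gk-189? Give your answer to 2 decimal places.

Let x be the fractional abundance of Gk-189; then Gk-191 has abundance 1 − x.
188.9325·x + 190.9134·(1 − x) = 190.577
(188.9325 − 190.9134)·x = 190.577 − 190.9134
x = -0.3364 / -1.9809 = 0.16982 → 16.98% Gk-189, 83.02% Gk-191.

16.98%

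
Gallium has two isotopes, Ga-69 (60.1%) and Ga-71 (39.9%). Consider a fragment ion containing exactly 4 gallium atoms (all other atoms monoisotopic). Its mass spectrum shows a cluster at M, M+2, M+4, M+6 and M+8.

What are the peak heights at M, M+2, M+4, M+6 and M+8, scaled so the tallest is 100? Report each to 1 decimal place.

Expanding (0.601 + 0.399)^4:
P(M) = 0.601^4 = 0.130466
P(M+2) = 4 × 0.601^3 × 0.399^1 = 0.346463
P(M+4) = 6 × 0.601^2 × 0.399^2 = 0.345021
P(M+6) = 4 × 0.601^1 × 0.399^3 = 0.152705
P(M+8) = 0.399^4 = 0.025345
The M+2 peak is largest (0.346463); scaling to 100 gives 37.7 : 100.0 : 99.6 : 44.1 : 7.3.

37.7 : 100.0 : 99.6 : 44.1 : 7.3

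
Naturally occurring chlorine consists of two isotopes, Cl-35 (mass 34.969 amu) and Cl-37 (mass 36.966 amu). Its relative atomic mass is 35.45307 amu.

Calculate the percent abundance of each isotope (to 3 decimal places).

Writing the weighted mean with unknown fraction x of Cl-35:
34.969·x + 36.966·(1 − x) = 35.45307
(34.969 − 36.966)·x = 35.45307 − 36.966
x = -1.51293 / -1.997 = 0.75760 → 75.760% Cl-35, 24.240% Cl-37.

Cl-35: 75.760%, Cl-37: 24.240%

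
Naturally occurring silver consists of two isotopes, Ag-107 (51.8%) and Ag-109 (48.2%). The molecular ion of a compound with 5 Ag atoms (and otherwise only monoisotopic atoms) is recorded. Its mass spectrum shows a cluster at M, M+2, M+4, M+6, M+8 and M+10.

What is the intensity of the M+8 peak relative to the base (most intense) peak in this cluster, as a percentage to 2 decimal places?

43.29%

(0.518 + 0.482)^5 gives M 0.0373, M+2 0.1735, M+4 0.3229, M+6 0.3005, M+8 0.1398, M+10 0.0260; the largest is M+4.
P(M+4) = C(5,2) × 0.518^3 × 0.482^2 = 10 × 0.13899183 × 0.232324 = 0.322911 (base)
P(M+8) = C(5,4) × 0.518^1 × 0.482^4 = 5 × 0.5180 × 0.05397444 = 0.139794
Relative intensity = 0.139794 / 0.322911 × 100 = 43.29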